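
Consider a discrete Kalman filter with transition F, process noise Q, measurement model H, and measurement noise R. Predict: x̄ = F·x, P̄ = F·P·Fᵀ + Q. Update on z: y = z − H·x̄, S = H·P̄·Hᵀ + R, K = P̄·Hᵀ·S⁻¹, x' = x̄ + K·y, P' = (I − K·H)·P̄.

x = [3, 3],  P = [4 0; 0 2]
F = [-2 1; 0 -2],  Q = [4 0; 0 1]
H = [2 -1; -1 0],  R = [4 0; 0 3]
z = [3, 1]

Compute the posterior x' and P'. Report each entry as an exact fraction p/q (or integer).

x̄ = F·x = [-3, -6]
P̄ = F·P·Fᵀ + Q = [22 -4; -4 9]
y = z − H·x̄ = [3, -2]
S = H·P̄·Hᵀ + R = [117 -48; -48 25]
K = P̄·Hᵀ·S⁻¹ = [16/69 -10/23; -233/621 -116/207]
x' = x̄ + K·y = [-33/23, -1243/207]
P' = (I − K·H)·P̄ = [30/23 116/69; 116/69 3020/621]

x' = [-33/23, -1243/207]
P' = [30/23 116/69; 116/69 3020/621]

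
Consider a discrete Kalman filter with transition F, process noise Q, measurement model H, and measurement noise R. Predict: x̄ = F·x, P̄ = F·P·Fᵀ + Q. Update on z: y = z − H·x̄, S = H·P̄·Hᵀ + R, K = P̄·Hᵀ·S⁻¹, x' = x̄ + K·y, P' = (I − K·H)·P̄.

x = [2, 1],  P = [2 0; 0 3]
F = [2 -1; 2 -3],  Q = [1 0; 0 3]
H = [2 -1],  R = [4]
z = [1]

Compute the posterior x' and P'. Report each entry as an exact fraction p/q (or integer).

x̄ = F·x = [3, 1]
P̄ = F·P·Fᵀ + Q = [12 17; 17 38]
y = z − H·x̄ = [-4]
S = H·P̄·Hᵀ + R = [22]
K = P̄·Hᵀ·S⁻¹ = [7/22; -2/11]
x' = x̄ + K·y = [19/11, 19/11]
P' = (I − K·H)·P̄ = [215/22 201/11; 201/11 410/11]

x' = [19/11, 19/11]
P' = [215/22 201/11; 201/11 410/11]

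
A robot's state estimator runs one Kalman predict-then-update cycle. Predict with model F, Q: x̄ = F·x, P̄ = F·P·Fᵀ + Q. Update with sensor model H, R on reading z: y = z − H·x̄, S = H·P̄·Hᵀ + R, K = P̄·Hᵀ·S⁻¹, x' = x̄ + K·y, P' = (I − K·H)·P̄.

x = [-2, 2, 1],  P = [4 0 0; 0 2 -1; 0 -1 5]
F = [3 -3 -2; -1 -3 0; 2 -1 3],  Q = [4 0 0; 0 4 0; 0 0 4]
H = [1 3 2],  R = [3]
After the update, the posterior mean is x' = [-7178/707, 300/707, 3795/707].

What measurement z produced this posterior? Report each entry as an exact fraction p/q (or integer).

x̄ = F·x = [-14, -4, -3]
P̄ = F·P·Fᵀ + Q = [66 0 7; 0 26 7; 7 7 73]
S = H·P̄·Hᵀ + R = [707]
K = P̄·Hᵀ·S⁻¹ = [80/707; 92/707; 174/707]
x' − x̄ = [2720/707, 3128/707, 5916/707] = K·y
y = (KᵀK)⁻¹·Kᵀ·(x' − x̄) = [34]
z = y + H·x̄ = [34] + [-32] = [2]

z = [2]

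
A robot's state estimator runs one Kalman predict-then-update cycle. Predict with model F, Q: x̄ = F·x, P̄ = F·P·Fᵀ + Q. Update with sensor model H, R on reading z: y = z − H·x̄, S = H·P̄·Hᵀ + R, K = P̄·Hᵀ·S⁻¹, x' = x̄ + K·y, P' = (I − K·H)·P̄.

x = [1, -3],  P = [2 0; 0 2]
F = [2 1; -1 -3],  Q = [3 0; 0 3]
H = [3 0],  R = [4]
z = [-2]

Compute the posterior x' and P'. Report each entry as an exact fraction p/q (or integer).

x' = [-82/121, 938/121]
P' = [52/121 -40/121; -40/121 1883/121]

x̄ = F·x = [-1, 8]
P̄ = F·P·Fᵀ + Q = [13 -10; -10 23]
y = z − H·x̄ = [1]
S = H·P̄·Hᵀ + R = [121]
K = P̄·Hᵀ·S⁻¹ = [39/121; -30/121]
x' = x̄ + K·y = [-82/121, 938/121]
P' = (I − K·H)·P̄ = [52/121 -40/121; -40/121 1883/121]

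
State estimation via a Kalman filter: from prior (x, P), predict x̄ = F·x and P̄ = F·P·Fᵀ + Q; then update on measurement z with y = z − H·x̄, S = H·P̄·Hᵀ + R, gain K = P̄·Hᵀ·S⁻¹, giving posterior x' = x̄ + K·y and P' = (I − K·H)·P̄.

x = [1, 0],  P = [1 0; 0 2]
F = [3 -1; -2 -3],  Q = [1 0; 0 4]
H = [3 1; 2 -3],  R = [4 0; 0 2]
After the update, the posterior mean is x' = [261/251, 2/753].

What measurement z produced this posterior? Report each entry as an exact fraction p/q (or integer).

z = [3, 2]

x̄ = F·x = [3, -2]
P̄ = F·P·Fᵀ + Q = [12 0; 0 26]
S = H·P̄·Hᵀ + R = [138 -6; -6 284]
K = P̄·Hᵀ·S⁻¹ = [864/3263 294/3263; 133/753 -68/251]
x' − x̄ = [-492/251, 1508/753] = K·y
y = (KᵀK)⁻¹·Kᵀ·(x' − x̄) = [-4, -10]
z = y + H·x̄ = [-4, -10] + [7, 12] = [3, 2]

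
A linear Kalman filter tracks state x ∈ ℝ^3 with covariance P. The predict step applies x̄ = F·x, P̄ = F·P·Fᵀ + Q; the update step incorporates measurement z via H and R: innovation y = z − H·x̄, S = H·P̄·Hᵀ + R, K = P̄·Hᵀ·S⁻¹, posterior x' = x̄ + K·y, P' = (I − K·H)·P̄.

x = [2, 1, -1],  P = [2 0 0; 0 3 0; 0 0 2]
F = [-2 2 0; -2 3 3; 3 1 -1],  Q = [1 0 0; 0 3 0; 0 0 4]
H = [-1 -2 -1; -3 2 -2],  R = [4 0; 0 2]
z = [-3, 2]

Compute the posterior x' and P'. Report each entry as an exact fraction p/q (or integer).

x' = [-126172/67451, 66731/67451, 194923/67451]
P' = [475794/67451 97052/67451 -613554/67451; 97052/67451 52493/67451 -103770/67451; -613554/67451 -103770/67451 834642/67451]

x̄ = F·x = [-2, -4, 8]
P̄ = F·P·Fᵀ + Q = [21 26 -6; 26 56 -9; -6 -9 27]
y = z − H·x̄ = [-5, 20]
S = H·P̄·Hᵀ + R = [332 -51; -51 211]
K = P̄·Hᵀ·S⁻¹ = [-14086/67451 -3085/67451; -24567/67451 10685/67451; -3387/67451 -18081/67451]
x' = x̄ + K·y = [-126172/67451, 66731/67451, 194923/67451]
P' = (I − K·H)·P̄ = [475794/67451 97052/67451 -613554/67451; 97052/67451 52493/67451 -103770/67451; -613554/67451 -103770/67451 834642/67451]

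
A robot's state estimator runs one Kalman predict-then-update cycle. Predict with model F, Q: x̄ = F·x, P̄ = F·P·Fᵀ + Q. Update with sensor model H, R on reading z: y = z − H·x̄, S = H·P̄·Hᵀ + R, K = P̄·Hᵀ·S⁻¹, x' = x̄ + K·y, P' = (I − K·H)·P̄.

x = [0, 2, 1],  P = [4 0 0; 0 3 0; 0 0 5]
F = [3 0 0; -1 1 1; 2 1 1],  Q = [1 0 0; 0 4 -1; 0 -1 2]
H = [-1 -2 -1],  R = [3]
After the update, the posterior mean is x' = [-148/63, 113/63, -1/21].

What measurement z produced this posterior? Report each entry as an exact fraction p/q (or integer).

x̄ = F·x = [0, 3, 3]
P̄ = F·P·Fᵀ + Q = [37 -12 24; -12 16 -1; 24 -1 26]
S = H·P̄·Hᵀ + R = [126]
K = P̄·Hᵀ·S⁻¹ = [-37/126; -19/126; -8/21]
x' − x̄ = [-148/63, -76/63, -64/21] = K·y
y = (KᵀK)⁻¹·Kᵀ·(x' − x̄) = [8]
z = y + H·x̄ = [8] + [-9] = [-1]

z = [-1]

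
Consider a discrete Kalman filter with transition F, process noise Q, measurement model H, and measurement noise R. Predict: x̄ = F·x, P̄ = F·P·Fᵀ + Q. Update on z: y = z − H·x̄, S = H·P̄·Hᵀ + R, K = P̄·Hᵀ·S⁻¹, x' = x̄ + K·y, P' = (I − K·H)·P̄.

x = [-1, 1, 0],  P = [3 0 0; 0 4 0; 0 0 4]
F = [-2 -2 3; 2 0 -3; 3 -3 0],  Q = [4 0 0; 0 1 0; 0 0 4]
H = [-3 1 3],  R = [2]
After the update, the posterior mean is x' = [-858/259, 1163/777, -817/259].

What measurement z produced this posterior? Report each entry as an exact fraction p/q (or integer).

x̄ = F·x = [0, -2, -6]
P̄ = F·P·Fᵀ + Q = [68 -48 6; -48 49 18; 6 18 67]
S = H·P̄·Hᵀ + R = [1554]
K = P̄·Hᵀ·S⁻¹ = [-39/259; 247/1554; 67/518]
x' − x̄ = [-858/259, 2717/777, 737/259] = K·y
y = (KᵀK)⁻¹·Kᵀ·(x' − x̄) = [22]
z = y + H·x̄ = [22] + [-20] = [2]

z = [2]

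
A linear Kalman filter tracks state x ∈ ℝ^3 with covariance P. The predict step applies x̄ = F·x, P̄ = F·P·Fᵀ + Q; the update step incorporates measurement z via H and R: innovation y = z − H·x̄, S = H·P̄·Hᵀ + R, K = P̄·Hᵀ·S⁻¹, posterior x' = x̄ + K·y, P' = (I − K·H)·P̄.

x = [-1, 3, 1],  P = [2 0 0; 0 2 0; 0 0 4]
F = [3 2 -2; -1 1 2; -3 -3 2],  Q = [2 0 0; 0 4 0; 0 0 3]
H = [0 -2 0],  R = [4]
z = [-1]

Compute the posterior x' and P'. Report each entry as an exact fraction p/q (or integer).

x̄ = F·x = [1, 6, -4]
P̄ = F·P·Fᵀ + Q = [44 -18 -46; -18 24 16; -46 16 55]
y = z − H·x̄ = [11]
S = H·P̄·Hᵀ + R = [100]
K = P̄·Hᵀ·S⁻¹ = [9/25; -12/25; -8/25]
x' = x̄ + K·y = [124/25, 18/25, -188/25]
P' = (I − K·H)·P̄ = [776/25 -18/25 -862/25; -18/25 24/25 16/25; -862/25 16/25 1119/25]

x' = [124/25, 18/25, -188/25]
P' = [776/25 -18/25 -862/25; -18/25 24/25 16/25; -862/25 16/25 1119/25]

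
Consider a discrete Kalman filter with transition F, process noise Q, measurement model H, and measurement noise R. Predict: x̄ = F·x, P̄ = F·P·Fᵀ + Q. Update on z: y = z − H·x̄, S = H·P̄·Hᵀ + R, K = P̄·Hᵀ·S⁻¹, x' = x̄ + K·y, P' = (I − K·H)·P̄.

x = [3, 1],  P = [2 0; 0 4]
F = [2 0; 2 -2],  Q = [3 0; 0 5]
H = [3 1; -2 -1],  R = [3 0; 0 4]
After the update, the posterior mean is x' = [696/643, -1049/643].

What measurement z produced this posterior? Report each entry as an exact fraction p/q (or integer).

z = [1, -1]

x̄ = F·x = [6, 4]
P̄ = F·P·Fᵀ + Q = [11 8; 8 29]
S = H·P̄·Hᵀ + R = [179 -135; -135 109]
K = P̄·Hᵀ·S⁻¹ = [419/1286 165/1286; -149/643 -450/643]
x' − x̄ = [-3162/643, -3621/643] = K·y
y = (KᵀK)⁻¹·Kᵀ·(x' − x̄) = [-21, 15]
z = y + H·x̄ = [-21, 15] + [22, -16] = [1, -1]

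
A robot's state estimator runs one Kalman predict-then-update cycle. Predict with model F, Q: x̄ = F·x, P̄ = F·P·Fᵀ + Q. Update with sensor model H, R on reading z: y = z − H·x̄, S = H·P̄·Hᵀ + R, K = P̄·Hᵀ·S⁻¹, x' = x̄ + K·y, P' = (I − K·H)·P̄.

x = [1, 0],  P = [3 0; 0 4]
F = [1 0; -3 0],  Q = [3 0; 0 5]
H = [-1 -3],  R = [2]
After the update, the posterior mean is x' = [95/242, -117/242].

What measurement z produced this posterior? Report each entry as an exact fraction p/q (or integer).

x̄ = F·x = [1, -3]
P̄ = F·P·Fᵀ + Q = [6 -9; -9 32]
S = H·P̄·Hᵀ + R = [242]
K = P̄·Hᵀ·S⁻¹ = [21/242; -87/242]
x' − x̄ = [-147/242, 609/242] = K·y
y = (KᵀK)⁻¹·Kᵀ·(x' − x̄) = [-7]
z = y + H·x̄ = [-7] + [8] = [1]

z = [1]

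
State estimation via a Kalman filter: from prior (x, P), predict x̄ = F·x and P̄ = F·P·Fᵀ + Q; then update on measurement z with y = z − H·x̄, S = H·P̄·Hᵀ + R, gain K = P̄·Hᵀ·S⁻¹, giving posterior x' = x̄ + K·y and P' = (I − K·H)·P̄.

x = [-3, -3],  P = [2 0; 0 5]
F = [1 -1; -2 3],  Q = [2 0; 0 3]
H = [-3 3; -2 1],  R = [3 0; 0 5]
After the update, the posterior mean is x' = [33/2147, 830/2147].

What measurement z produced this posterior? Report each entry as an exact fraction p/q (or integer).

z = [2, -3]

x̄ = F·x = [0, -3]
P̄ = F·P·Fᵀ + Q = [9 -19; -19 56]
S = H·P̄·Hᵀ + R = [930 393; 393 173]
K = P̄·Hᵀ·S⁻¹ = [3/2147 -466/2147; 661/2147 -335/2147]
x' − x̄ = [33/2147, 7271/2147] = K·y
y = (KᵀK)⁻¹·Kᵀ·(x' − x̄) = [11, 0]
z = y + H·x̄ = [11, 0] + [-9, -3] = [2, -3]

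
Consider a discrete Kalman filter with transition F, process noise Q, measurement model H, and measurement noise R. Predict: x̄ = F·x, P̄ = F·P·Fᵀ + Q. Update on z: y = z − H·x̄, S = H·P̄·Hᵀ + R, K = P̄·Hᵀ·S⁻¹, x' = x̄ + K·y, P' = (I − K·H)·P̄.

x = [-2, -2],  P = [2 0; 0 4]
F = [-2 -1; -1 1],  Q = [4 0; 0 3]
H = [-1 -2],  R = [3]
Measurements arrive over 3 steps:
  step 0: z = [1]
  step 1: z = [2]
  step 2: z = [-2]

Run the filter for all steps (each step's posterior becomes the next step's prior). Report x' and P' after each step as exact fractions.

step 0: x̄ = F·x = [6, 0]
step 0: P̄ = F·P·Fᵀ + Q = [16 0; 0 9]
step 0: y = z − H·x̄ = [7]
step 0: S = H·P̄·Hᵀ + R = [55]
step 0: K = P̄·Hᵀ·S⁻¹ = [-16/55; -18/55]
step 0: x' = x̄ + K·y = [218/55, -126/55]
step 0: P' = (I − K·H)·P̄ = [624/55 -288/55; -288/55 171/55]
step 1: x̄ = F·x = [-62/11, -344/55]
step 1: P̄ = F·P·Fᵀ + Q = [347/11 273/11; 273/11 1536/55]
step 1: y = z − H·x̄ = [-888/55]
step 1: S = H·P̄·Hᵀ + R = [13504/55]
step 1: K = P̄·Hᵀ·S⁻¹ = [-4465/13504; -4437/13504]
step 1: x' = x̄ + K·y = [-503/1688, -1603/1688]
step 1: P' = (I − K·H)·P̄ = [63513/13504 -25059/13504; -25059/13504 19185/13504]
step 2: x̄ = F·x = [2609/1688, -275/422]
step 2: P̄ = F·P·Fᵀ + Q = [227017/13504 33225/3376; 33225/3376 10833/844]
step 2: y = z − H·x̄ = [-2967/1688]
step 2: S = H·P̄·Hᵀ + R = [1492441/13504]
step 2: K = P̄·Hᵀ·S⁻¹ = [-492817/1492441; -479556/1492441]
step 2: x' = x̄ + K·y = [3172966/1492441, -129646/1492441]
step 2: P' = (I − K·H)·P̄ = [7104627/1492441 -2813088/1492441; -2813088/1492441 2125878/1492441]

step 0: x' = [218/55, -126/55], P' = [624/55 -288/55; -288/55 171/55]
step 1: x' = [-503/1688, -1603/1688], P' = [63513/13504 -25059/13504; -25059/13504 19185/13504]
step 2: x' = [3172966/1492441, -129646/1492441], P' = [7104627/1492441 -2813088/1492441; -2813088/1492441 2125878/1492441]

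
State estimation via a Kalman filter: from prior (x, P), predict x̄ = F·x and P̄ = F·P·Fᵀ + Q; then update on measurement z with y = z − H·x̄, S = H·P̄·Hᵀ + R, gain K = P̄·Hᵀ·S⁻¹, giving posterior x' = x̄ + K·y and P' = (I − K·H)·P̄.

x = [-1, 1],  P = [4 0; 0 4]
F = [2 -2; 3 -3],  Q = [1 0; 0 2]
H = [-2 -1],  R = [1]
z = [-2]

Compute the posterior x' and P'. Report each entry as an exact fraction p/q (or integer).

x̄ = F·x = [-4, -6]
P̄ = F·P·Fᵀ + Q = [33 48; 48 74]
y = z − H·x̄ = [-16]
S = H·P̄·Hᵀ + R = [399]
K = P̄·Hᵀ·S⁻¹ = [-2/7; -170/399]
x' = x̄ + K·y = [4/7, 326/399]
P' = (I − K·H)·P̄ = [3/7 -4/7; -4/7 626/399]

x' = [4/7, 326/399]
P' = [3/7 -4/7; -4/7 626/399]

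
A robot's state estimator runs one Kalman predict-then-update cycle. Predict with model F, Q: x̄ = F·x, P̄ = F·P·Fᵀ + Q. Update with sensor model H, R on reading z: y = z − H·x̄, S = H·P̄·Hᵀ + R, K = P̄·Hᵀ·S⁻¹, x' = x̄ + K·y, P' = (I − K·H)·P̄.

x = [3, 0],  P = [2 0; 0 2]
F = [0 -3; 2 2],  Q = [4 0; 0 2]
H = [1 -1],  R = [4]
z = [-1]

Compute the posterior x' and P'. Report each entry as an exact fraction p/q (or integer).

x̄ = F·x = [0, 6]
P̄ = F·P·Fᵀ + Q = [22 -12; -12 18]
y = z − H·x̄ = [5]
S = H·P̄·Hᵀ + R = [68]
K = P̄·Hᵀ·S⁻¹ = [1/2; -15/34]
x' = x̄ + K·y = [5/2, 129/34]
P' = (I − K·H)·P̄ = [5 3; 3 81/17]

x' = [5/2, 129/34]
P' = [5 3; 3 81/17]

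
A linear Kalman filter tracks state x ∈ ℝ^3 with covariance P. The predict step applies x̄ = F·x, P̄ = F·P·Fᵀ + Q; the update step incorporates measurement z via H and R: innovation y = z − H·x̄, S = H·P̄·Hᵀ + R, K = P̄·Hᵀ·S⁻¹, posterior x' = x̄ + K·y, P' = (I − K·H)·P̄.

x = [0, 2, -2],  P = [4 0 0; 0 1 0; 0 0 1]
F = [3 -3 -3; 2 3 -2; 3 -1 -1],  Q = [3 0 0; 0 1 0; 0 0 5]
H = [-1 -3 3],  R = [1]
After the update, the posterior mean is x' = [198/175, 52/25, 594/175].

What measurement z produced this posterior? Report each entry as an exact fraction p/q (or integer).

x̄ = F·x = [0, 10, 0]
P̄ = F·P·Fᵀ + Q = [57 21 42; 21 30 23; 42 23 43]
S = H·P̄·Hᵀ + R = [175]
K = P̄·Hᵀ·S⁻¹ = [6/175; -6/25; 18/175]
x' − x̄ = [198/175, -198/25, 594/175] = K·y
y = (KᵀK)⁻¹·Kᵀ·(x' − x̄) = [33]
z = y + H·x̄ = [33] + [-30] = [3]

z = [3]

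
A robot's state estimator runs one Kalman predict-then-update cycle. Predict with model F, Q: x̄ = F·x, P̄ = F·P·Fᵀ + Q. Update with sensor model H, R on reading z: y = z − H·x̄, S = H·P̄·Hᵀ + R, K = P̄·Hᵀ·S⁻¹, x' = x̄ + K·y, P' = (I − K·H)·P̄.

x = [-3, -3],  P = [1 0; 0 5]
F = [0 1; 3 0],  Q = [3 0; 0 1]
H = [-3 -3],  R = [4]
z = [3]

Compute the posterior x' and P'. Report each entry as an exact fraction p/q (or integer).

x̄ = F·x = [-3, -9]
P̄ = F·P·Fᵀ + Q = [8 0; 0 10]
y = z − H·x̄ = [-33]
S = H·P̄·Hᵀ + R = [166]
K = P̄·Hᵀ·S⁻¹ = [-12/83; -15/83]
x' = x̄ + K·y = [147/83, -252/83]
P' = (I − K·H)·P̄ = [376/83 -360/83; -360/83 380/83]

x' = [147/83, -252/83]
P' = [376/83 -360/83; -360/83 380/83]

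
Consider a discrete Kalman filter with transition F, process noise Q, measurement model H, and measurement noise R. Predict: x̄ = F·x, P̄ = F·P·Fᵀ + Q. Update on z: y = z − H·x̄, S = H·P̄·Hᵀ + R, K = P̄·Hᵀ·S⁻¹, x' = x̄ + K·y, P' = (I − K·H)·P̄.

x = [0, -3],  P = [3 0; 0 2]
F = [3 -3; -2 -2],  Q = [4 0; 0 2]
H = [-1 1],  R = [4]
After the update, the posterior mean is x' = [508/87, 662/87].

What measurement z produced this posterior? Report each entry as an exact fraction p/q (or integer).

z = [2]

x̄ = F·x = [9, 6]
P̄ = F·P·Fᵀ + Q = [49 -6; -6 22]
S = H·P̄·Hᵀ + R = [87]
K = P̄·Hᵀ·S⁻¹ = [-55/87; 28/87]
x' − x̄ = [-275/87, 140/87] = K·y
y = (KᵀK)⁻¹·Kᵀ·(x' − x̄) = [5]
z = y + H·x̄ = [5] + [-3] = [2]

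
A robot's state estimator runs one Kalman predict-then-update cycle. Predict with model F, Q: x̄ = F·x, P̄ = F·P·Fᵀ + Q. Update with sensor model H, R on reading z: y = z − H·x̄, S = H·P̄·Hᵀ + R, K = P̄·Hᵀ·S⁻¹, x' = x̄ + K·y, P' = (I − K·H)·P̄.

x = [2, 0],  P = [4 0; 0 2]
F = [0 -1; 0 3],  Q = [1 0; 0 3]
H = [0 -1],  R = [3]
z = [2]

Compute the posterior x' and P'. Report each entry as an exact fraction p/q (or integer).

x' = [1/2, -7/4]
P' = [3/2 -3/4; -3/4 21/8]

x̄ = F·x = [0, 0]
P̄ = F·P·Fᵀ + Q = [3 -6; -6 21]
y = z − H·x̄ = [2]
S = H·P̄·Hᵀ + R = [24]
K = P̄·Hᵀ·S⁻¹ = [1/4; -7/8]
x' = x̄ + K·y = [1/2, -7/4]
P' = (I − K·H)·P̄ = [3/2 -3/4; -3/4 21/8]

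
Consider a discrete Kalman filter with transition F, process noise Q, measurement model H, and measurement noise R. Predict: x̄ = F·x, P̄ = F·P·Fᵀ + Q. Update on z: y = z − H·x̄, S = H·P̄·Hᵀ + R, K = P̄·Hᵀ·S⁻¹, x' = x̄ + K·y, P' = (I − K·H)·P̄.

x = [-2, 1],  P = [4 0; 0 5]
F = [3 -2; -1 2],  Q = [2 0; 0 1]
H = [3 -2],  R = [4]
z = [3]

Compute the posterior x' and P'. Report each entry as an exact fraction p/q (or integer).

x̄ = F·x = [-8, 4]
P̄ = F·P·Fᵀ + Q = [58 -32; -32 25]
y = z − H·x̄ = [35]
S = H·P̄·Hᵀ + R = [1010]
K = P̄·Hᵀ·S⁻¹ = [119/505; -73/505]
x' = x̄ + K·y = [25/101, -107/101]
P' = (I − K·H)·P̄ = [968/505 1214/505; 1214/505 1967/505]

x' = [25/101, -107/101]
P' = [968/505 1214/505; 1214/505 1967/505]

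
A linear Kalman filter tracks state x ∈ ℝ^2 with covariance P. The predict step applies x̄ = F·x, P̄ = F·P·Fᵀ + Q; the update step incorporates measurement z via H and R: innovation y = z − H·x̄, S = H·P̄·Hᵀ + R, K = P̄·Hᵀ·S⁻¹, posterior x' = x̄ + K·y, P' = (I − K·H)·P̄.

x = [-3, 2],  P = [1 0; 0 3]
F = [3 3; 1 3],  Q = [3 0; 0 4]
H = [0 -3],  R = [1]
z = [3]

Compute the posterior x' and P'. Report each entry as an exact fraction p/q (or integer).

x' = [-1947/289, -285/289]
P' = [3171/289 30/289; 30/289 32/289]

x̄ = F·x = [-3, 3]
P̄ = F·P·Fᵀ + Q = [39 30; 30 32]
y = z − H·x̄ = [12]
S = H·P̄·Hᵀ + R = [289]
K = P̄·Hᵀ·S⁻¹ = [-90/289; -96/289]
x' = x̄ + K·y = [-1947/289, -285/289]
P' = (I − K·H)·P̄ = [3171/289 30/289; 30/289 32/289]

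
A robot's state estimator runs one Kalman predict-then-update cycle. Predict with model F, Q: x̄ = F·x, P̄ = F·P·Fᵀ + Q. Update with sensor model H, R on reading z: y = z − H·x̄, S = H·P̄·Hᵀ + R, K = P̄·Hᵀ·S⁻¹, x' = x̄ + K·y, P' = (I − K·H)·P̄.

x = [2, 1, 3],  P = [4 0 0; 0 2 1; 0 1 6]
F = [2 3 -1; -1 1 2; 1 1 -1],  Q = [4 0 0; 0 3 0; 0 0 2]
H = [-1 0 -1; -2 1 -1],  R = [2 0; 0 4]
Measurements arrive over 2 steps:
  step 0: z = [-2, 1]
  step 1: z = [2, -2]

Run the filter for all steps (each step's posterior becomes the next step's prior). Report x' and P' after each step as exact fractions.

step 0: x̄ = F·x = [4, 5, 0]
step 0: P̄ = F·P·Fᵀ + Q = [38 -9 16; -9 37 -13; 16 -13 12]
step 0: y = z − H·x̄ = [2, 4]
step 0: S = H·P̄·Hᵀ + R = [84 158; 158 331]
step 0: K = P̄·Hᵀ·S⁻¹ = [-479/710 6/355; -1731/1420 559/710; -131/1420 -91/710]
step 0: x' = x̄ + K·y = [193/71, 811/142, -99/142]
step 0: P' = (I − K·H)·P̄ = [1163/355 1666/355 -684/355; 1666/355 7299/710 -1601/710; -684/355 -1601/710 1499/710]
step 1: x̄ = F·x = [1652/71, 227/142, 648/71]
step 1: P̄ = F·P·Fᵀ + Q = [67198/355 -393/71 27608/355; -393/71 2031/142 -373/71; 27608/355 -373/71 12573/355]
step 1: y = z − H·x̄ = [2442/71, 7393/142]
step 1: S = H·P̄·Hᵀ + R = [135697/355 233623/355; 233623/355 819769/710]
step 1: K = P̄·Hᵀ·S⁻¹ = [-3113128/5861357 -570362/5861357; -5465963/5861357 3270927/5861357; -1108691/5861357 -364130/5861357]
step 1: x' = x̄ + K·y = [-389295/5861357, -8332901/5861357, -3595361/5861357]
step 1: P' = (I − K·H)·P̄ = [14666388/5861357 18611196/5861357 -8440132/5861357; 18611196/5861357 42626830/5861357 -7679270/5861357; -8440132/5861357 -7679270/5861357 10657514/5861357]

step 0: x' = [193/71, 811/142, -99/142], P' = [1163/355 1666/355 -684/355; 1666/355 7299/710 -1601/710; -684/355 -1601/710 1499/710]
step 1: x' = [-389295/5861357, -8332901/5861357, -3595361/5861357], P' = [14666388/5861357 18611196/5861357 -8440132/5861357; 18611196/5861357 42626830/5861357 -7679270/5861357; -8440132/5861357 -7679270/5861357 10657514/5861357]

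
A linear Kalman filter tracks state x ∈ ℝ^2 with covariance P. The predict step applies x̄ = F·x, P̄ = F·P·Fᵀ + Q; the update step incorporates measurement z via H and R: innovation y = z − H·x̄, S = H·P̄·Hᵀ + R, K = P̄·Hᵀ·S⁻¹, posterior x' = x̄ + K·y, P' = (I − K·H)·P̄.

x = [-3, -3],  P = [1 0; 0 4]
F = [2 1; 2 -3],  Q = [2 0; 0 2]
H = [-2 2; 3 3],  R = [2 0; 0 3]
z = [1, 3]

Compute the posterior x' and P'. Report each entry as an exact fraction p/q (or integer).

x̄ = F·x = [-9, 3]
P̄ = F·P·Fᵀ + Q = [10 -8; -8 42]
y = z − H·x̄ = [-23, 21]
S = H·P̄·Hᵀ + R = [274 192; 192 327]
K = P̄·Hᵀ·S⁻¹ = [-2154/8789 1426/8789; 2186/8789 1458/8789]
x' = x̄ + K·y = [387/8789, 6707/8789]
P' = (I − K·H)·P̄ = [1790/8789 -364/8789; -364/8789 1822/8789]

x' = [387/8789, 6707/8789]
P' = [1790/8789 -364/8789; -364/8789 1822/8789]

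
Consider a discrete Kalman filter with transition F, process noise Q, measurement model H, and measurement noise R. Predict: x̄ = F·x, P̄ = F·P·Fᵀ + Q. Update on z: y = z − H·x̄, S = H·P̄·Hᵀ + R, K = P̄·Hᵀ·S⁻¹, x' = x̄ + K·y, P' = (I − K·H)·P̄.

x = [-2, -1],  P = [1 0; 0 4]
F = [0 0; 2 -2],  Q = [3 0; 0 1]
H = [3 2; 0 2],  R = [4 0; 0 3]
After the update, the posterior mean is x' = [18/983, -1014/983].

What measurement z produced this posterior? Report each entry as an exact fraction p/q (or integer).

x̄ = F·x = [0, -2]
P̄ = F·P·Fᵀ + Q = [3 0; 0 21]
S = H·P̄·Hᵀ + R = [115 84; 84 87]
K = P̄·Hᵀ·S⁻¹ = [261/983 -252/983; 42/983 434/983]
x' − x̄ = [18/983, 952/983] = K·y
y = (KᵀK)⁻¹·Kᵀ·(x' − x̄) = [2, 2]
z = y + H·x̄ = [2, 2] + [-4, -4] = [-2, -2]

z = [-2, -2]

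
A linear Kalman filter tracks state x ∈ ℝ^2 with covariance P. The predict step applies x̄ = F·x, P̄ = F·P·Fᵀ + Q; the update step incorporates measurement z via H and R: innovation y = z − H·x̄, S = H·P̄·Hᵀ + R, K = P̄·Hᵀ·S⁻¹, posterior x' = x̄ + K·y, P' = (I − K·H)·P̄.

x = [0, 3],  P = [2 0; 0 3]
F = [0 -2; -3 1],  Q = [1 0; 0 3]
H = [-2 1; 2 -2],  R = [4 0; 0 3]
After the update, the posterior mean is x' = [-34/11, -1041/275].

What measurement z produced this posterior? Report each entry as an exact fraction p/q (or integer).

z = [3, 2]

x̄ = F·x = [-6, 3]
P̄ = F·P·Fᵀ + Q = [13 -6; -6 24]
S = H·P̄·Hᵀ + R = [104 -136; -136 199]
K = P̄·Hᵀ·S⁻¹ = [-6/11 -2/11; -249/550 -168/275]
x' − x̄ = [32/11, -1866/275] = K·y
y = (KᵀK)⁻¹·Kᵀ·(x' − x̄) = [-12, 20]
z = y + H·x̄ = [-12, 20] + [15, -18] = [3, 2]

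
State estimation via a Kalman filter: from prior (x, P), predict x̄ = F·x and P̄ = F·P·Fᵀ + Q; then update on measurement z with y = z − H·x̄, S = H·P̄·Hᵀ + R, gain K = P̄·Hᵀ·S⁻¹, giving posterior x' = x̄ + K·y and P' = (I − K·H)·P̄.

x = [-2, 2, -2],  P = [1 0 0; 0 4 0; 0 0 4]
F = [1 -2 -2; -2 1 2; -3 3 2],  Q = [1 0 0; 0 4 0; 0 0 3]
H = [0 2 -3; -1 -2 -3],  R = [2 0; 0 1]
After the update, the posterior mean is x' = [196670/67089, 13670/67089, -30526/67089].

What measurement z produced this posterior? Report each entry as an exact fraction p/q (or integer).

z = [2, -2]

x̄ = F·x = [-2, 2, 8]
P̄ = F·P·Fᵀ + Q = [34 -26 -43; -26 28 34; -43 34 64]
S = H·P̄·Hᵀ + R = [282 387; 387 769]
K = P̄·Hᵀ·S⁻¹ = [2324/67089 3885/22363; 15710/67089 -6474/22363; -11377/67089 -4402/22363]
x' − x̄ = [330848/67089, -120508/67089, -567238/67089] = K·y
y = (KᵀK)⁻¹·Kᵀ·(x' − x̄) = [22, 24]
z = y + H·x̄ = [22, 24] + [-20, -26] = [2, -2]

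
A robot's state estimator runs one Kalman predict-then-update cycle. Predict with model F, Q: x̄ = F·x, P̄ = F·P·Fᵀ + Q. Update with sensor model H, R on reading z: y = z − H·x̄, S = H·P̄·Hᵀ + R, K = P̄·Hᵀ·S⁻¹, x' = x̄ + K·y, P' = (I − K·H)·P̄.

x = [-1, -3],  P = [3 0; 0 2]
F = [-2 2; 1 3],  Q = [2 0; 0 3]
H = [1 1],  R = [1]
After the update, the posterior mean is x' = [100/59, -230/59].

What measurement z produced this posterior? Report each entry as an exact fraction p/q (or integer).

z = [-2]

x̄ = F·x = [-4, -10]
P̄ = F·P·Fᵀ + Q = [22 6; 6 24]
S = H·P̄·Hᵀ + R = [59]
K = P̄·Hᵀ·S⁻¹ = [28/59; 30/59]
x' − x̄ = [336/59, 360/59] = K·y
y = (KᵀK)⁻¹·Kᵀ·(x' − x̄) = [12]
z = y + H·x̄ = [12] + [-14] = [-2]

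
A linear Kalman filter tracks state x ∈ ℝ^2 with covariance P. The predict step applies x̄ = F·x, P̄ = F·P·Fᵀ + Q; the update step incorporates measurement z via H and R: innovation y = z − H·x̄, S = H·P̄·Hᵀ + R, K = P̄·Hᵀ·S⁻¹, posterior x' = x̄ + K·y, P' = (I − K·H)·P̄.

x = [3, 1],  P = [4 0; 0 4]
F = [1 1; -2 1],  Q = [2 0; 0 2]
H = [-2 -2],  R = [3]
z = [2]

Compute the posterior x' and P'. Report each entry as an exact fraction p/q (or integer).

x̄ = F·x = [4, -5]
P̄ = F·P·Fᵀ + Q = [10 -4; -4 22]
y = z − H·x̄ = [0]
S = H·P̄·Hᵀ + R = [99]
K = P̄·Hᵀ·S⁻¹ = [-4/33; -4/11]
x' = x̄ + K·y = [4, -5]
P' = (I − K·H)·P̄ = [94/11 -92/11; -92/11 98/11]

x' = [4, -5]
P' = [94/11 -92/11; -92/11 98/11]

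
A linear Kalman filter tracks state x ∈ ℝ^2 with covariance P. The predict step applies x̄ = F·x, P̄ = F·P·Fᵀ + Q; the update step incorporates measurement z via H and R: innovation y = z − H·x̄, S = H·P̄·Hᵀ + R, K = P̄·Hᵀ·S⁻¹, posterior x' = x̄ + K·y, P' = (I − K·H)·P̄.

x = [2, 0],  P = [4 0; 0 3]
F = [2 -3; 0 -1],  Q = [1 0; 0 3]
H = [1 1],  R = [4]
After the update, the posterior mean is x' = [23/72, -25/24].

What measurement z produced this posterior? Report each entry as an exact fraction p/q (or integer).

z = [-1]

x̄ = F·x = [4, 0]
P̄ = F·P·Fᵀ + Q = [44 9; 9 6]
S = H·P̄·Hᵀ + R = [72]
K = P̄·Hᵀ·S⁻¹ = [53/72; 5/24]
x' − x̄ = [-265/72, -25/24] = K·y
y = (KᵀK)⁻¹·Kᵀ·(x' − x̄) = [-5]
z = y + H·x̄ = [-5] + [4] = [-1]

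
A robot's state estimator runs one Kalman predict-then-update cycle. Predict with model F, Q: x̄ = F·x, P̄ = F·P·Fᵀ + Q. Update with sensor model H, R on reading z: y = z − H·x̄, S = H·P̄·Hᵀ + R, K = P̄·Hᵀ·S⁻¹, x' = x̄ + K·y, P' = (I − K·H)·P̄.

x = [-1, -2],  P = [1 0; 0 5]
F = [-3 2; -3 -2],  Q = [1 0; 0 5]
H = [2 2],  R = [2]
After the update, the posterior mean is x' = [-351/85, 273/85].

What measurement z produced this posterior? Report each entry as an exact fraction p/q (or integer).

x̄ = F·x = [-1, 7]
P̄ = F·P·Fᵀ + Q = [30 -11; -11 34]
S = H·P̄·Hᵀ + R = [170]
K = P̄·Hᵀ·S⁻¹ = [19/85; 23/85]
x' − x̄ = [-266/85, -322/85] = K·y
y = (KᵀK)⁻¹·Kᵀ·(x' − x̄) = [-14]
z = y + H·x̄ = [-14] + [12] = [-2]

z = [-2]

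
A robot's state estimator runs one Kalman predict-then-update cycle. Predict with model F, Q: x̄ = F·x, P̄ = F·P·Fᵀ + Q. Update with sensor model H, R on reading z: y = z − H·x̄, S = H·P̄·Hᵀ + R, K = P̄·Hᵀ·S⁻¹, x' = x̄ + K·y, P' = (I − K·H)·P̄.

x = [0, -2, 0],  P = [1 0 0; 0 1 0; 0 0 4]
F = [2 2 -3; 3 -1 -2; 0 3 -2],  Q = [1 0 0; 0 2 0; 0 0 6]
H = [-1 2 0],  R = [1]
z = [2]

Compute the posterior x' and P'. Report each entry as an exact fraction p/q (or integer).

x' = [-125/23, -38/23, -126/23]
P' = [1949/46 490/23 712/23; 490/23 252/23 355/23; 712/23 355/23 705/23]

x̄ = F·x = [-4, 2, -6]
P̄ = F·P·Fᵀ + Q = [45 28 30; 28 28 13; 30 13 31]
y = z − H·x̄ = [-6]
S = H·P̄·Hᵀ + R = [46]
K = P̄·Hᵀ·S⁻¹ = [11/46; 14/23; -2/23]
x' = x̄ + K·y = [-125/23, -38/23, -126/23]
P' = (I − K·H)·P̄ = [1949/46 490/23 712/23; 490/23 252/23 355/23; 712/23 355/23 705/23]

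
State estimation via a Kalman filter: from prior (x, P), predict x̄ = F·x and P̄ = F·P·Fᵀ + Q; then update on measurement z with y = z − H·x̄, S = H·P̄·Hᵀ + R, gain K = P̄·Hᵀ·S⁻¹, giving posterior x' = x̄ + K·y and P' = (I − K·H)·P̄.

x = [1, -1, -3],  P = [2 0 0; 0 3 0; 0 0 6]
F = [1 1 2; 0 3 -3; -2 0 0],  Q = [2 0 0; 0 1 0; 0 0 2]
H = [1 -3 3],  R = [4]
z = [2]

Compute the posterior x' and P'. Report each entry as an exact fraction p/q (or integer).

x̄ = F·x = [-6, 6, -2]
P̄ = F·P·Fᵀ + Q = [31 -27 -4; -27 82 0; -4 0 10]
y = z − H·x̄ = [32]
S = H·P̄·Hᵀ + R = [1001]
K = P̄·Hᵀ·S⁻¹ = [100/1001; -3/11; 2/77]
x' = x̄ + K·y = [-2806/1001, -30/11, -90/77]
P' = (I − K·H)·P̄ = [21031/1001 3/11 -508/77; 3/11 83/11 78/11; -508/77 78/11 718/77]

x' = [-2806/1001, -30/11, -90/77]
P' = [21031/1001 3/11 -508/77; 3/11 83/11 78/11; -508/77 78/11 718/77]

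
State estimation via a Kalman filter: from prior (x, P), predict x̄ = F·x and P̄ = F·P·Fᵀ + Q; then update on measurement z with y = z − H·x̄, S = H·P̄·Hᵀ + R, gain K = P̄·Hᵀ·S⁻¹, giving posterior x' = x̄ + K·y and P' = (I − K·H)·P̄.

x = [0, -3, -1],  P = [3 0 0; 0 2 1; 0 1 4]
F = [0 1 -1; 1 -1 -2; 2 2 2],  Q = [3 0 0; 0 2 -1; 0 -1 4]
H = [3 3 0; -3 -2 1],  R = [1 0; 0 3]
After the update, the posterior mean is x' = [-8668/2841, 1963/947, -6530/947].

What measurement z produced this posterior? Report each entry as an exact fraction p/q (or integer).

z = [-3, -2]

x̄ = F·x = [-2, 5, -8]
P̄ = F·P·Fᵀ + Q = [7 5 -4; 5 27 -21; -4 -21 48]
S = H·P̄·Hᵀ + R = [397 -375; -375 390]
K = P̄·Hᵀ·S⁻¹ = [61/947 -79/2841; 246/947 18/947; 600/947 4123/4735]
x' − x̄ = [-2986/2841, -2772/947, 1046/947] = K·y
y = (KᵀK)⁻¹·Kᵀ·(x' − x̄) = [-12, 10]
z = y + H·x̄ = [-12, 10] + [9, -12] = [-3, -2]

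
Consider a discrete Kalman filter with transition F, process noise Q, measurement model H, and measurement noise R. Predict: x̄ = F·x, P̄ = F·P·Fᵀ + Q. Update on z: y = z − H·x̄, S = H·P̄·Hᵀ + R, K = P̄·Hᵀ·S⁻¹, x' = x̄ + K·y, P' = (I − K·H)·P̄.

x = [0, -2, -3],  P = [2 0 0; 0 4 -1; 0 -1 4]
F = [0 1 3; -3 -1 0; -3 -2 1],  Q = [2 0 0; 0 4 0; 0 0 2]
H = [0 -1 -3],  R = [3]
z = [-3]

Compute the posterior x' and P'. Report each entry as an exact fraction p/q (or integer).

x̄ = F·x = [-11, 2, 1]
P̄ = F·P·Fᵀ + Q = [36 -1 9; -1 26 27; 9 27 44]
y = z − H·x̄ = [2]
S = H·P̄·Hᵀ + R = [587]
K = P̄·Hᵀ·S⁻¹ = [-26/587; -107/587; -159/587]
x' = x̄ + K·y = [-6509/587, 960/587, 269/587]
P' = (I − K·H)·P̄ = [20456/587 -3369/587 1149/587; -3369/587 3813/587 -1164/587; 1149/587 -1164/587 547/587]

x' = [-6509/587, 960/587, 269/587]
P' = [20456/587 -3369/587 1149/587; -3369/587 3813/587 -1164/587; 1149/587 -1164/587 547/587]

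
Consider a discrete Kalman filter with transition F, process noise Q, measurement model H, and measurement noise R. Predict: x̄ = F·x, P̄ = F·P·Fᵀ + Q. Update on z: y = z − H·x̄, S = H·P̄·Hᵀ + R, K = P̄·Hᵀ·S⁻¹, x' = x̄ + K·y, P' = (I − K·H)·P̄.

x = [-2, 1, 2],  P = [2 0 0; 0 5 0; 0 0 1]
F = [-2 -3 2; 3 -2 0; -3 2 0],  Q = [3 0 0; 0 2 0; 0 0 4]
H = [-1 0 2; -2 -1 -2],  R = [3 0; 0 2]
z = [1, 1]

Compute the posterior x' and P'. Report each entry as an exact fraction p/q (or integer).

x̄ = F·x = [5, -8, 8]
P̄ = F·P·Fᵀ + Q = [60 18 -18; 18 40 -38; -18 -38 42]
y = z − H·x̄ = [-10, 19]
S = H·P̄·Hᵀ + R = [303 82; 82 226]
K = P̄·Hᵀ·S⁻¹ = [-606/2807 -1047/2807; -10622/30877 3854/30877; 11936/30877 -5697/30877]
x' = x̄ + K·y = [202/2807, -67570/30877, 19413/30877]
P' = (I − K·H)·P̄ = [3450/2807 -6438/2807 816/2807; -6438/2807 236612/30877 -51342/30877; 816/2807 -51342/30877 22392/30877]

x' = [202/2807, -67570/30877, 19413/30877]
P' = [3450/2807 -6438/2807 816/2807; -6438/2807 236612/30877 -51342/30877; 816/2807 -51342/30877 22392/30877]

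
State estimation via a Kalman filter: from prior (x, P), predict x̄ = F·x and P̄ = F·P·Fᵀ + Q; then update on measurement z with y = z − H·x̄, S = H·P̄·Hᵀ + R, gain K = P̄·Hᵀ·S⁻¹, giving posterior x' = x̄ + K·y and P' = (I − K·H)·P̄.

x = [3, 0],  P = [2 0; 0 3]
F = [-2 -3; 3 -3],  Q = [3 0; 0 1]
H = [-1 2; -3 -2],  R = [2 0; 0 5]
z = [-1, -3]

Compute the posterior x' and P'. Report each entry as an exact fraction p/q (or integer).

x' = [10743/12463, 11285/99704]
P' = [5378/12463 -362/12463; -362/12463 35489/99704]

x̄ = F·x = [-6, 9]
P̄ = F·P·Fᵀ + Q = [38 15; 15 46]
y = z − H·x̄ = [-25, -3]
S = H·P̄·Hᵀ + R = [164 -130; -130 711]
K = P̄·Hᵀ·S⁻¹ = [-3051/12463 -3082/12463; 36937/99704 -6229/49852]
x' = x̄ + K·y = [10743/12463, 11285/99704]
P' = (I − K·H)·P̄ = [5378/12463 -362/12463; -362/12463 35489/99704]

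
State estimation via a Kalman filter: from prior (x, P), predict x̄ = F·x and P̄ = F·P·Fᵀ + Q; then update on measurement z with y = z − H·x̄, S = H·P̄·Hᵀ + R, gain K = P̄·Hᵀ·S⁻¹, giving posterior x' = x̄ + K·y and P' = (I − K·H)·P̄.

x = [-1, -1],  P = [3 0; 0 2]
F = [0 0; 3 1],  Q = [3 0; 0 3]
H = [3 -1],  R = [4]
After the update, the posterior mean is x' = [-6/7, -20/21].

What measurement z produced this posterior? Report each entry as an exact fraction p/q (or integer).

x̄ = F·x = [0, -4]
P̄ = F·P·Fᵀ + Q = [3 0; 0 32]
S = H·P̄·Hᵀ + R = [63]
K = P̄·Hᵀ·S⁻¹ = [1/7; -32/63]
x' − x̄ = [-6/7, 64/21] = K·y
y = (KᵀK)⁻¹·Kᵀ·(x' − x̄) = [-6]
z = y + H·x̄ = [-6] + [4] = [-2]

z = [-2]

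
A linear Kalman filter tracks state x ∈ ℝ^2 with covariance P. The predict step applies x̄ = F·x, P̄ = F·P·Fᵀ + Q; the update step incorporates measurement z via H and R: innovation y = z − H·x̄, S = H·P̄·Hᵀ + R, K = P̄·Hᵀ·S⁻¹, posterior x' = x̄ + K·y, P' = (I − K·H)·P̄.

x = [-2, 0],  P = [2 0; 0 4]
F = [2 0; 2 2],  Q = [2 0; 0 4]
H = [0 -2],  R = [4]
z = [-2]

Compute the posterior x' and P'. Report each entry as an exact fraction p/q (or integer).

x' = [-76/29, 24/29]
P' = [226/29 8/29; 8/29 28/29]

x̄ = F·x = [-4, -4]
P̄ = F·P·Fᵀ + Q = [10 8; 8 28]
y = z − H·x̄ = [-10]
S = H·P̄·Hᵀ + R = [116]
K = P̄·Hᵀ·S⁻¹ = [-4/29; -14/29]
x' = x̄ + K·y = [-76/29, 24/29]
P' = (I − K·H)·P̄ = [226/29 8/29; 8/29 28/29]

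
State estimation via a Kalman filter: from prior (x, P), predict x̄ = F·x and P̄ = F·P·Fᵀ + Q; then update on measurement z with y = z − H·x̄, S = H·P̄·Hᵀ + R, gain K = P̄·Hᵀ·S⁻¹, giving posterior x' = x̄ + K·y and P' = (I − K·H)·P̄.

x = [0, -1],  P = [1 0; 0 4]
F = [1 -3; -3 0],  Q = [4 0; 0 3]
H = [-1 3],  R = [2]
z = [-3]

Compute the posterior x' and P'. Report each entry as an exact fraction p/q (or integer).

x' = [3, 0]
P' = [4429/169 111/13; 111/13 3]

x̄ = F·x = [3, 0]
P̄ = F·P·Fᵀ + Q = [41 -3; -3 12]
y = z − H·x̄ = [0]
S = H·P̄·Hᵀ + R = [169]
K = P̄·Hᵀ·S⁻¹ = [-50/169; 3/13]
x' = x̄ + K·y = [3, 0]
P' = (I − K·H)·P̄ = [4429/169 111/13; 111/13 3]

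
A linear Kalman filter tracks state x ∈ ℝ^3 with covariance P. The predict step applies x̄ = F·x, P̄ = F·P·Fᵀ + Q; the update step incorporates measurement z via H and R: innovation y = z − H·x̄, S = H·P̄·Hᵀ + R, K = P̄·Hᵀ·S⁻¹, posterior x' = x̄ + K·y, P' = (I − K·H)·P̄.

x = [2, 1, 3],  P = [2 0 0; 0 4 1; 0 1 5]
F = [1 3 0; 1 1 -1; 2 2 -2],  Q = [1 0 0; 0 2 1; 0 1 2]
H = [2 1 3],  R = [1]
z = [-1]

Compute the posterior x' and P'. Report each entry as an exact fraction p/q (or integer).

x' = [2955/932, -495/466, -1947/932]
P' = [12323/932 -1849/466 -6931/932; -1849/466 538/233 889/466; -6931/932 889/466 4087/932]

x̄ = F·x = [5, 0, 0]
P̄ = F·P·Fᵀ + Q = [39 11 22; 11 11 19; 22 19 38]
y = z − H·x̄ = [-11]
S = H·P̄·Hᵀ + R = [932]
K = P̄·Hᵀ·S⁻¹ = [155/932; 45/466; 177/932]
x' = x̄ + K·y = [2955/932, -495/466, -1947/932]
P' = (I − K·H)·P̄ = [12323/932 -1849/466 -6931/932; -1849/466 538/233 889/466; -6931/932 889/466 4087/932]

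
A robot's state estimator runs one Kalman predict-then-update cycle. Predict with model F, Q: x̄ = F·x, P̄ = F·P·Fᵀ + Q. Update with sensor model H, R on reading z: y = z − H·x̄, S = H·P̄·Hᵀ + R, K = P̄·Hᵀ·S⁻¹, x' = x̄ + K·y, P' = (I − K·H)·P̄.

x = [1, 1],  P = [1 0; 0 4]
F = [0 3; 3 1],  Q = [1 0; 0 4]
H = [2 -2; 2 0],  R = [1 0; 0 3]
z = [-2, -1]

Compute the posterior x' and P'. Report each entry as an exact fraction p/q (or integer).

x̄ = F·x = [3, 4]
P̄ = F·P·Fᵀ + Q = [37 12; 12 17]
y = z − H·x̄ = [0, -7]
S = H·P̄·Hᵀ + R = [121 100; 100 151]
K = P̄·Hᵀ·S⁻¹ = [50/2757 1318/2757; -3910/8271 3904/8271]
x' = x̄ + K·y = [-955/2757, 5756/8271]
P' = (I − K·H)·P̄ = [659/919 1952/2757; 1952/2757 7811/8271]

x' = [-955/2757, 5756/8271]
P' = [659/919 1952/2757; 1952/2757 7811/8271]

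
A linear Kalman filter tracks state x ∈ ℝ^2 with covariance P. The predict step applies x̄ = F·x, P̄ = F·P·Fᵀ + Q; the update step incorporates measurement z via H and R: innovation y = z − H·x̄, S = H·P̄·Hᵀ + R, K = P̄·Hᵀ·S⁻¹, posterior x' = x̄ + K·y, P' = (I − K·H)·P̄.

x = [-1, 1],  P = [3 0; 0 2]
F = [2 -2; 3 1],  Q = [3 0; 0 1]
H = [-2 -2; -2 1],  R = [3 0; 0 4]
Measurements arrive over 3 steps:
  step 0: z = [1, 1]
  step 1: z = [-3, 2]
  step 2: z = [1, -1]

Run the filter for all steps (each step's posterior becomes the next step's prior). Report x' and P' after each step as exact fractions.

step 0: x̄ = F·x = [-4, -2]
step 0: P̄ = F·P·Fᵀ + Q = [23 14; 14 30]
step 0: y = z − H·x̄ = [-11, -5]
step 0: S = H·P̄·Hᵀ + R = [327 60; 60 70]
step 0: K = P̄·Hᵀ·S⁻¹ = [-326/1929 -1004/3215; -628/1929 989/3215]
step 0: x' = x̄ + K·y = [-1118/1929, 83/1929]
step 0: P' = (I − K·H)·P̄ = [4831/9645 -2386/9645; -2386/9645 7096/9645]
step 1: x̄ = F·x = [-2402/1929, -3271/1929]
step 1: P̄ = F·P·Fᵀ + Q = [95731/9645 24338/9645; 24338/9645 45904/9645]
step 1: y = z − H·x̄ = [-5711/643, 775/643]
step 1: S = H·P̄·Hᵀ + R = [263393/3215 113264/3215; 113264/3215 123352/3215]
step 1: K = P̄·Hᵀ·S⁻¹ = [-138574/764437 -435985/1528874; -220516/764437 393511/1528874]
step 1: x' = x̄ + K·y = [96977/4586622, 5396839/4586622]
step 1: P' = (I − K·H)·P̄ = [1079831/2293311 -456248/2293311; -456248/2293311 1448570/2293311]
step 2: x̄ = F·x = [-5299862/2293311, 2843885/2293311]
step 2: P̄ = F·P·Fᵀ + Q = [20643521/2293311 5406838/2293311; 5406838/2293311 10722872/2293311]
step 2: y = z − H·x̄ = [-872881/764437, -5245640/764437]
step 2: S = H·P̄·Hᵀ + R = [58533403/764437 23980672/764437; 23980672/764437 26947616/764437]
step 2: K = P̄·Hᵀ·S⁻¹ = [-7406850/40972271 -92745839/327778168; -11816116/40972271 83753087/327778168]
step 2: x' = x̄ + K·y = [-20027491/122916813, -22617086/122916813]
step 2: P' = (I − K·H)·P̄ = [114966389/245833626 -48304739/245833626; -48304739/245833626 154649783/245833626]

step 0: x' = [-1118/1929, 83/1929], P' = [4831/9645 -2386/9645; -2386/9645 7096/9645]
step 1: x' = [96977/4586622, 5396839/4586622], P' = [1079831/2293311 -456248/2293311; -456248/2293311 1448570/2293311]
step 2: x' = [-20027491/122916813, -22617086/122916813], P' = [114966389/245833626 -48304739/245833626; -48304739/245833626 154649783/245833626]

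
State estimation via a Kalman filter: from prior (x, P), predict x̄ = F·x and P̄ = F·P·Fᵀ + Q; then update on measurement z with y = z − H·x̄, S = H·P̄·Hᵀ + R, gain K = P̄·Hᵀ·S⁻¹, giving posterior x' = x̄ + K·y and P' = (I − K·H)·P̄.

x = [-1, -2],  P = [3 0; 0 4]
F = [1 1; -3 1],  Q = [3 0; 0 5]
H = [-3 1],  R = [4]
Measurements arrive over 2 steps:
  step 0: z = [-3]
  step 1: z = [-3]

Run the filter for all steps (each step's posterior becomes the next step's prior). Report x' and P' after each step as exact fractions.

step 0: x' = [-5/32, -503/160], P' = [75/32 197/32; 197/32 3159/160]
step 1: x' = [-7/1068, -40289/13884], P' = [371/267 769/267; 769/267 30299/3471]

step 0: x̄ = F·x = [-3, 1]
step 0: P̄ = F·P·Fᵀ + Q = [10 -5; -5 36]
step 0: y = z − H·x̄ = [-13]
step 0: S = H·P̄·Hᵀ + R = [160]
step 0: K = P̄·Hᵀ·S⁻¹ = [-7/32; 51/160]
step 0: x' = x̄ + K·y = [-5/32, -503/160]
step 0: P' = (I − K·H)·P̄ = [75/32 197/32; 197/32 3159/160]
step 1: x̄ = F·x = [-33/10, -107/40]
step 1: P̄ = F·P·Fᵀ + Q = [187/5 2/5; 2/5 89/10]
step 1: y = z − H·x̄ = [-409/40]
step 1: S = H·P̄·Hᵀ + R = [3471/10]
step 1: K = P̄·Hᵀ·S⁻¹ = [-86/267; 77/3471]
step 1: x' = x̄ + K·y = [-7/1068, -40289/13884]
step 1: P' = (I − K·H)·P̄ = [371/267 769/267; 769/267 30299/3471]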